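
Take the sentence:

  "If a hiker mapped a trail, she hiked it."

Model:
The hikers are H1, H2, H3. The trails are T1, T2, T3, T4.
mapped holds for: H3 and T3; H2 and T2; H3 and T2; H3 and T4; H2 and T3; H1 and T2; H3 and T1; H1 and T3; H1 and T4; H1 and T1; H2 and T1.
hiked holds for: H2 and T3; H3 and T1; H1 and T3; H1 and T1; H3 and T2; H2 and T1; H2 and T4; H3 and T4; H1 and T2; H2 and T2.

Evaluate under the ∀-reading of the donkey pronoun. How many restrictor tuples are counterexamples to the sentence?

2

"it" takes "a trail" as antecedent — a donkey pronoun bound across the clause boundary.
Strong reading: for every (h,t) with mapped(h,t), hiked(h,t).
Restrictor pairs: (H1,T1) ✓  (H1,T2) ✓  (H1,T3) ✓  (H1,T4) ✗  (H2,T1) ✓  (H2,T2) ✓  (H2,T3) ✓  (H3,T1) ✓  (H3,T2) ✓  (H3,T3) ✗  (H3,T4) ✓
Counterexamples (restrictor pairs failing the scope): 2.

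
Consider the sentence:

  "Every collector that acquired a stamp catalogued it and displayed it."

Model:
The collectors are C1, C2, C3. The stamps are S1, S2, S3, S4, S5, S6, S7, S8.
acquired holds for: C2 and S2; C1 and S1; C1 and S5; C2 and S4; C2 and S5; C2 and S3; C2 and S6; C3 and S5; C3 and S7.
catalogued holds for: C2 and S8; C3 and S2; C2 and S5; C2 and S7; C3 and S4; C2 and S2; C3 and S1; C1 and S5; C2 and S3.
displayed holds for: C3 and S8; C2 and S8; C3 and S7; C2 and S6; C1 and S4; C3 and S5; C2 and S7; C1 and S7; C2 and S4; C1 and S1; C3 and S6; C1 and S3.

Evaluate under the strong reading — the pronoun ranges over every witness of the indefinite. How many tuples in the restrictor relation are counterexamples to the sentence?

9

"it" takes "a stamp" as antecedent — a donkey pronoun bound across the clause boundary.
Strong reading: for every (c,s) with acquired(c,s), catalogued(c,s) ∧ displayed(c,s).
Restrictor pairs: (C1,S1) ✗  (C1,S5) ✗  (C2,S2) ✗  (C2,S3) ✗  (C2,S4) ✗  (C2,S5) ✗  (C2,S6) ✗  (C3,S5) ✗  (C3,S7) ✗
Counterexamples (restrictor pairs failing the scope): 9.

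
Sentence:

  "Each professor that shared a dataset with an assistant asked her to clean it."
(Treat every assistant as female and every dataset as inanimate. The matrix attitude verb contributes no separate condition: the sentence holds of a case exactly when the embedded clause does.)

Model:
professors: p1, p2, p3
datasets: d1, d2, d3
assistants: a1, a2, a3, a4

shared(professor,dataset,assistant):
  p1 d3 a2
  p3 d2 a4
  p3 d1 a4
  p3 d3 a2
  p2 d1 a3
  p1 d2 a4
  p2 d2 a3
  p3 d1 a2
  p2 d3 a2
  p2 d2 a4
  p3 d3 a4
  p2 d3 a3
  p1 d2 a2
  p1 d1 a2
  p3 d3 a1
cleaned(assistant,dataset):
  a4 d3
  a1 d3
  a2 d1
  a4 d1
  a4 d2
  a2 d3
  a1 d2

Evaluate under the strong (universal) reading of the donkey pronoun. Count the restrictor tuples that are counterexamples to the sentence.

4

"her" takes "an assistant" as antecedent and "it" takes "a dataset"; both are donkey pronouns co-varying with the restrictor.
Strong reading: for every (p,d,a) with shared(p,d,a), cleaned(a,d).
Restrictor triples: (p1,d1,a2)→cleaned(a2,d1) ✓  (p1,d2,a2)→cleaned(a2,d2) ✗  (p1,d2,a4)→cleaned(a4,d2) ✓  (p1,d3,a2)→cleaned(a2,d3) ✓  (p2,d1,a3)→cleaned(a3,d1) ✗  (p2,d2,a3)→cleaned(a3,d2) ✗  (p2,d2,a4)→cleaned(a4,d2) ✓  (p2,d3,a2)→cleaned(a2,d3) ✓  (p2,d3,a3)→cleaned(a3,d3) ✗  (p3,d1,a2)→cleaned(a2,d1) ✓  (p3,d1,a4)→cleaned(a4,d1) ✓  (p3,d2,a4)→cleaned(a4,d2) ✓  (p3,d3,a1)→cleaned(a1,d3) ✓  (p3,d3,a2)→cleaned(a2,d3) ✓  (p3,d3,a4)→cleaned(a4,d3) ✓
Counterexamples (restrictor triples failing the scope): 4.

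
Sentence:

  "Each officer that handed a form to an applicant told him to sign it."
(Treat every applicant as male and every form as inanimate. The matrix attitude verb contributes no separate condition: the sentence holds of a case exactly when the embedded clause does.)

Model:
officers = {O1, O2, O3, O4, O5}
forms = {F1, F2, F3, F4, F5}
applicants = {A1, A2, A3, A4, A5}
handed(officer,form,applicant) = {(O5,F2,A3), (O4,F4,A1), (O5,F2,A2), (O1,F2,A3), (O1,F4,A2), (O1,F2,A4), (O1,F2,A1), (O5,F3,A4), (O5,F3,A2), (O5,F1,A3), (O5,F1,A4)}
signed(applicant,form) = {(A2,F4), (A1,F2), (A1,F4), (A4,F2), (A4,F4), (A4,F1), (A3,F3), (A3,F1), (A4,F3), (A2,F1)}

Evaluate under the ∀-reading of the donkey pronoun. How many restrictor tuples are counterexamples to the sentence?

"him" takes "an applicant" as antecedent and "it" takes "a form"; both are donkey pronouns co-varying with the restrictor.
Strong reading: for every (o,f,a) with handed(o,f,a), signed(a,f).
Restrictor triples: (O1,F2,A1)→signed(A1,F2) ✓  (O1,F2,A3)→signed(A3,F2) ✗  (O1,F2,A4)→signed(A4,F2) ✓  (O1,F4,A2)→signed(A2,F4) ✓  (O4,F4,A1)→signed(A1,F4) ✓  (O5,F1,A3)→signed(A3,F1) ✓  (O5,F1,A4)→signed(A4,F1) ✓  (O5,F2,A2)→signed(A2,F2) ✗  (O5,F2,A3)→signed(A3,F2) ✗  (O5,F3,A2)→signed(A2,F3) ✗  (O5,F3,A4)→signed(A4,F3) ✓
Counterexamples (restrictor triples failing the scope): 4.

4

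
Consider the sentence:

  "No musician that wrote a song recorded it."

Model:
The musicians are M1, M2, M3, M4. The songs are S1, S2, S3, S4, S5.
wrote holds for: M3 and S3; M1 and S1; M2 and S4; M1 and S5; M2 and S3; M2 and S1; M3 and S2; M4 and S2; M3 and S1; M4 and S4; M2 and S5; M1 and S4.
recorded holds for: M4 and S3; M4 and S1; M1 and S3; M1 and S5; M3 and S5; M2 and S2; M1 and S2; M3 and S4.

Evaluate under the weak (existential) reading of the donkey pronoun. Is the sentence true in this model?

"it" takes "a song" as antecedent — a donkey pronoun bound across the clause boundary.
Truth condition: for no (m,s) with wrote(m,s) does recorded(m,s) hold.
Restrictor pairs — does the scope hold? (M1,S1):fails  (M1,S4):fails  (M1,S5):holds  (M2,S1):fails  (M2,S3):fails  (M2,S4):fails  (M2,S5):fails  (M3,S1):fails  (M3,S2):fails  (M3,S3):fails  (M4,S2):fails  (M4,S4):fails
Scope holds for 1 pair(s), so the sentence is false.

False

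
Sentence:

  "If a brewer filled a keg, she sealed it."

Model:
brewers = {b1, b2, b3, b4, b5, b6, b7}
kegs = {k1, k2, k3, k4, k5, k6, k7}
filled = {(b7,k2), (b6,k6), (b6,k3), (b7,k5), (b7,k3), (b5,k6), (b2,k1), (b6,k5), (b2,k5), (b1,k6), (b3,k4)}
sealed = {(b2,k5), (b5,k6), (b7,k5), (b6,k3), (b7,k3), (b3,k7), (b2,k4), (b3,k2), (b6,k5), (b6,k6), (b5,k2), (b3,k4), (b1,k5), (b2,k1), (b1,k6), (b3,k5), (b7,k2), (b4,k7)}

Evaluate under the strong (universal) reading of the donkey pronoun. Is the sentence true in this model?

True

"it" takes "a keg" as antecedent — a donkey pronoun bound across the clause boundary.
Strong reading: for every (b,k) with filled(b,k), sealed(b,k).
Restrictor pairs: (b1,k6) ✓  (b2,k1) ✓  (b2,k5) ✓  (b3,k4) ✓  (b5,k6) ✓  (b6,k3) ✓  (b6,k5) ✓  (b6,k6) ✓  (b7,k2) ✓  (b7,k3) ✓  (b7,k5) ✓
Every restrictor pair satisfies the scope.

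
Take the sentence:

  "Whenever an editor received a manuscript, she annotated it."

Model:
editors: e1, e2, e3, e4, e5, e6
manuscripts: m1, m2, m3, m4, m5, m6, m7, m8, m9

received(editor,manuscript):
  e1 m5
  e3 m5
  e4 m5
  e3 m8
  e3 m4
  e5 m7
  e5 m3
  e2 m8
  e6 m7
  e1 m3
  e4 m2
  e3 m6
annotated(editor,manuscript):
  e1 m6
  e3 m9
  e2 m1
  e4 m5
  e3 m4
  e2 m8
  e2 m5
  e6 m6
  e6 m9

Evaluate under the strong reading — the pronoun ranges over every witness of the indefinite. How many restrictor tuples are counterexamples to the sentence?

9

"it" takes "a manuscript" as antecedent — a donkey pronoun bound across the clause boundary.
Strong reading: for every (e,m) with received(e,m), annotated(e,m).
Restrictor pairs: (e1,m3) ✗  (e1,m5) ✗  (e2,m8) ✓  (e3,m4) ✓  (e3,m5) ✗  (e3,m6) ✗  (e3,m8) ✗  (e4,m2) ✗  (e4,m5) ✓  (e5,m3) ✗  (e5,m7) ✗  (e6,m7) ✗
Counterexamples (restrictor pairs failing the scope): 9.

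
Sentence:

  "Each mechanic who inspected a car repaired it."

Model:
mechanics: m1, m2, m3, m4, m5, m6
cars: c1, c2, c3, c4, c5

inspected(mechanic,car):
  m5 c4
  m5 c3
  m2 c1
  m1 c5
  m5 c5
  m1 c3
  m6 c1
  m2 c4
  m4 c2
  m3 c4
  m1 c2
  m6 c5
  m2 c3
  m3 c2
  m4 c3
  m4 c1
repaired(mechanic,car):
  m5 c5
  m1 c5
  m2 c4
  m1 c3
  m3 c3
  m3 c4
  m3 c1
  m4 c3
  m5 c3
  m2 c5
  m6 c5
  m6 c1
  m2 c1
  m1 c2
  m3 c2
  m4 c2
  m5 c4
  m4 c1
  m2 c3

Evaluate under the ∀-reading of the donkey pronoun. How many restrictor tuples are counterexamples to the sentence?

"it" takes "a car" as antecedent — a donkey pronoun bound across the clause boundary.
Strong reading: for every (m,c) with inspected(m,c), repaired(m,c).
Restrictor pairs: (m1,c2) ✓  (m1,c3) ✓  (m1,c5) ✓  (m2,c1) ✓  (m2,c3) ✓  (m2,c4) ✓  (m3,c2) ✓  (m3,c4) ✓  (m4,c1) ✓  (m4,c2) ✓  (m4,c3) ✓  (m5,c3) ✓  (m5,c4) ✓  (m5,c5) ✓  (m6,c1) ✓  (m6,c5) ✓
Counterexamples (restrictor pairs failing the scope): 0.

0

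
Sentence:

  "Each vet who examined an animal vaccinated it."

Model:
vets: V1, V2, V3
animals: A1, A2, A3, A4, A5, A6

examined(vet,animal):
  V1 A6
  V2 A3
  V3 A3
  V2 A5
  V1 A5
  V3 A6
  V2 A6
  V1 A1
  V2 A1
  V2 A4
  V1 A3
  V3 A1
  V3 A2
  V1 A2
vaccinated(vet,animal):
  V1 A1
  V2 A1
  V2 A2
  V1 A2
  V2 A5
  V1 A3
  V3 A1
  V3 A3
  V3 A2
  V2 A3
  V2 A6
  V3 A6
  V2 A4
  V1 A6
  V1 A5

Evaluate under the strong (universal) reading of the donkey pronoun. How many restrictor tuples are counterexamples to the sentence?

"it" takes "an animal" as antecedent — a donkey pronoun bound across the clause boundary.
Strong reading: for every (v,a) with examined(v,a), vaccinated(v,a).
Restrictor pairs: (V1,A1) ✓  (V1,A2) ✓  (V1,A3) ✓  (V1,A5) ✓  (V1,A6) ✓  (V2,A1) ✓  (V2,A3) ✓  (V2,A4) ✓  (V2,A5) ✓  (V2,A6) ✓  (V3,A1) ✓  (V3,A2) ✓  (V3,A3) ✓  (V3,A6) ✓
Counterexamples (restrictor pairs failing the scope): 0.

0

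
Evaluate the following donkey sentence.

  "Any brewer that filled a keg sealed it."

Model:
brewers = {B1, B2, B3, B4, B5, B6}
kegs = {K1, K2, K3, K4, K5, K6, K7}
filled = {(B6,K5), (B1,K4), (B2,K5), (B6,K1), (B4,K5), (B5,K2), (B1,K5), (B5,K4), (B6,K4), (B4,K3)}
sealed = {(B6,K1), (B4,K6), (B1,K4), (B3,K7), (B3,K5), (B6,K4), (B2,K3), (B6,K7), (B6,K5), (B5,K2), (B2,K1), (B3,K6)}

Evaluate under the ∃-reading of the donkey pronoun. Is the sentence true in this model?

False

"it" takes "a keg" as antecedent — a donkey pronoun bound across the clause boundary.
Weak reading: every brewer b with some filled-keg has at least one filled-keg k such that sealed(b,k).
Per brewer: B1:✓  B2:✗  B4:✗  B5:✓  B6:✓
B2 has no witness among its filled-kegs.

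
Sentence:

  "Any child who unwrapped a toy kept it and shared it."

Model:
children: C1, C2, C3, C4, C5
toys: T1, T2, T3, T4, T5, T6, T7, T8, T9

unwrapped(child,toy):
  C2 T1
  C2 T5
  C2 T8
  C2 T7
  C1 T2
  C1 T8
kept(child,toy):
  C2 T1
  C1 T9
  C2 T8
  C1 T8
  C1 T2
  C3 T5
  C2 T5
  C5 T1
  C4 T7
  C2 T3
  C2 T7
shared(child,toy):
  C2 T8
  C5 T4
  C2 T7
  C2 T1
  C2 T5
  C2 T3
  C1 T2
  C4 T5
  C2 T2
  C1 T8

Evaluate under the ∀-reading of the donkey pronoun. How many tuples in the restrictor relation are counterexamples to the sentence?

"it" takes "a toy" as antecedent — a donkey pronoun bound across the clause boundary.
Strong reading: for every (c,t) with unwrapped(c,t), kept(c,t) ∧ shared(c,t).
Restrictor pairs: (C1,T2) ✓  (C1,T8) ✓  (C2,T1) ✓  (C2,T5) ✓  (C2,T7) ✓  (C2,T8) ✓
Counterexamples (restrictor pairs failing the scope): 0.

0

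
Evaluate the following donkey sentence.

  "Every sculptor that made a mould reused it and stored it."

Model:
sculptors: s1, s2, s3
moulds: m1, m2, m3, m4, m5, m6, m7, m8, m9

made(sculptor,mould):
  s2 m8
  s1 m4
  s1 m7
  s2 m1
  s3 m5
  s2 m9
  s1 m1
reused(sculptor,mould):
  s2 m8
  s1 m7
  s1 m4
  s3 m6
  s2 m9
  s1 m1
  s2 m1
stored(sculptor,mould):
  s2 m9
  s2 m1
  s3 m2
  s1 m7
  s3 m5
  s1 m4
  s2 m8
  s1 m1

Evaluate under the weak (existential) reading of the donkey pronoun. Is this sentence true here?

"it" takes "a mould" as antecedent — a donkey pronoun bound across the clause boundary.
Weak reading: every sculptor s with some made-mould has at least one made-mould m such that reused(s,m) ∧ stored(s,m).
Per sculptor: s1:✓  s2:✓  s3:✗
s3 has no witness among its made-moulds.

False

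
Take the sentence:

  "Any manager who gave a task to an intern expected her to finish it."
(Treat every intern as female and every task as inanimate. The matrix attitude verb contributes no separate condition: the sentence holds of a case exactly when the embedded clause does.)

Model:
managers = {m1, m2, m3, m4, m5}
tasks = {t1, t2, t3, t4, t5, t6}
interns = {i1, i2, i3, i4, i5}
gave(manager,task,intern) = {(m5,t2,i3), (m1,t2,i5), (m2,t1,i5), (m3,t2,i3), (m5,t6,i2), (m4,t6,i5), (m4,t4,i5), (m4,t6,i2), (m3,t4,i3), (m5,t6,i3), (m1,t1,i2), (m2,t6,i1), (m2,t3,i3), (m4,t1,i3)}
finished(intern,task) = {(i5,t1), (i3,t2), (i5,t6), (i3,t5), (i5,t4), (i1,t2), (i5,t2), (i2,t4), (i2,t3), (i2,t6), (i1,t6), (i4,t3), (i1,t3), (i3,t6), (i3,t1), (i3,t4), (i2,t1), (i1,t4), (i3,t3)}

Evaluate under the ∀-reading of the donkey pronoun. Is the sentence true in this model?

"her" takes "an intern" as antecedent and "it" takes "a task"; both are donkey pronouns co-varying with the restrictor.
Strong reading: for every (m,t,i) with gave(m,t,i), finished(i,t).
Restrictor triples: (m1,t1,i2)→finished(i2,t1) ✓  (m1,t2,i5)→finished(i5,t2) ✓  (m2,t1,i5)→finished(i5,t1) ✓  (m2,t3,i3)→finished(i3,t3) ✓  (m2,t6,i1)→finished(i1,t6) ✓  (m3,t2,i3)→finished(i3,t2) ✓  (m3,t4,i3)→finished(i3,t4) ✓  (m4,t1,i3)→finished(i3,t1) ✓  (m4,t4,i5)→finished(i5,t4) ✓  (m4,t6,i2)→finished(i2,t6) ✓  (m4,t6,i5)→finished(i5,t6) ✓  (m5,t2,i3)→finished(i3,t2) ✓  (m5,t6,i2)→finished(i2,t6) ✓  (m5,t6,i3)→finished(i3,t6) ✓
Every restrictor triple satisfies the scope.

True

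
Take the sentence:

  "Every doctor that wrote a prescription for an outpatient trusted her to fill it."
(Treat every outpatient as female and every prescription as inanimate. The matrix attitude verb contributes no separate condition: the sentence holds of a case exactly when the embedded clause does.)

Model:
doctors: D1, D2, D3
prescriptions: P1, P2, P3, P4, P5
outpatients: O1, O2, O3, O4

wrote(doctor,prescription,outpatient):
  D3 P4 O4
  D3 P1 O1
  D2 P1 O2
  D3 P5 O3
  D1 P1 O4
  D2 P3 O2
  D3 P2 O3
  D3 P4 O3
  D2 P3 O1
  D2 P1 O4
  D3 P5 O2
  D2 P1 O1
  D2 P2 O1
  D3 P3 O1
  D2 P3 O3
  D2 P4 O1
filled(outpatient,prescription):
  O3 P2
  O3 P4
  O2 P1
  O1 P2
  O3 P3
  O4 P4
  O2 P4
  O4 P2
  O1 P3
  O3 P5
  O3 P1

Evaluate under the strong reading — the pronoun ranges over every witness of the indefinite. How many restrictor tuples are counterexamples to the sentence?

7

"her" takes "an outpatient" as antecedent and "it" takes "a prescription"; both are donkey pronouns co-varying with the restrictor.
Strong reading: for every (d,p,o) with wrote(d,p,o), filled(o,p).
Restrictor triples: (D1,P1,O4)→filled(O4,P1) ✗  (D2,P1,O1)→filled(O1,P1) ✗  (D2,P1,O2)→filled(O2,P1) ✓  (D2,P1,O4)→filled(O4,P1) ✗  (D2,P2,O1)→filled(O1,P2) ✓  (D2,P3,O1)→filled(O1,P3) ✓  (D2,P3,O2)→filled(O2,P3) ✗  (D2,P3,O3)→filled(O3,P3) ✓  (D2,P4,O1)→filled(O1,P4) ✗  (D3,P1,O1)→filled(O1,P1) ✗  (D3,P2,O3)→filled(O3,P2) ✓  (D3,P3,O1)→filled(O1,P3) ✓  (D3,P4,O3)→filled(O3,P4) ✓  (D3,P4,O4)→filled(O4,P4) ✓  (D3,P5,O2)→filled(O2,P5) ✗  (D3,P5,O3)→filled(O3,P5) ✓
Counterexamples (restrictor triples failing the scope): 7.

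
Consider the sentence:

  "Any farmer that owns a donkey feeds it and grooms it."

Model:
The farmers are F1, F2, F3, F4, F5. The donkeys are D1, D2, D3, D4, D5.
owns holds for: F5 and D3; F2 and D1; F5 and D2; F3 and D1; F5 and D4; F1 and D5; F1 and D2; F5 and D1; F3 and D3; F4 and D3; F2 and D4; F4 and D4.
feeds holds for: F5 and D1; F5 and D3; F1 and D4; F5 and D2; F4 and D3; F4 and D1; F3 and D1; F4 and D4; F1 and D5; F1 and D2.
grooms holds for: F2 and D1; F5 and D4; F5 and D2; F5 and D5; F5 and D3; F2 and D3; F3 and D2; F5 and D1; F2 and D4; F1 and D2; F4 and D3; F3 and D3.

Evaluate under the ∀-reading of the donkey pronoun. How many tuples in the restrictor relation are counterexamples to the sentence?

"it" takes "a donkey" as antecedent — a donkey pronoun bound across the clause boundary.
Strong reading: for every (f,d) with owns(f,d), feeds(f,d) ∧ grooms(f,d).
Restrictor pairs: (F1,D2) ✓  (F1,D5) ✗  (F2,D1) ✗  (F2,D4) ✗  (F3,D1) ✗  (F3,D3) ✗  (F4,D3) ✓  (F4,D4) ✗  (F5,D1) ✓  (F5,D2) ✓  (F5,D3) ✓  (F5,D4) ✗
Counterexamples (restrictor pairs failing the scope): 7.

7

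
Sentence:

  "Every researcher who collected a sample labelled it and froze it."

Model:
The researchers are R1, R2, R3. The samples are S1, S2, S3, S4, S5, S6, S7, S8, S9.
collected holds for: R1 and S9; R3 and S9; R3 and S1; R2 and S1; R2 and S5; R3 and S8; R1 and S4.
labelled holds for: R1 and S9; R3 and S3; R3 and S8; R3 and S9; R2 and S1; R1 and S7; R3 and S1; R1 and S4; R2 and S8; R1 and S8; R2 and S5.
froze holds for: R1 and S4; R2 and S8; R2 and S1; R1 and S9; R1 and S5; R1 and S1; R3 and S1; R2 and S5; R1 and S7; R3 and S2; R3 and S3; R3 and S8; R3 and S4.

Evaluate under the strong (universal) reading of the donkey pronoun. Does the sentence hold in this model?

False

"it" takes "a sample" as antecedent — a donkey pronoun bound across the clause boundary.
Strong reading: for every (r,s) with collected(r,s), labelled(r,s) ∧ froze(r,s).
Restrictor pairs: (R1,S4) ✓  (R1,S9) ✓  (R2,S1) ✓  (R2,S5) ✓  (R3,S1) ✓  (R3,S8) ✓  (R3,S9) ✗
Counterexample: (R3,S9) is in collected but fails the scope.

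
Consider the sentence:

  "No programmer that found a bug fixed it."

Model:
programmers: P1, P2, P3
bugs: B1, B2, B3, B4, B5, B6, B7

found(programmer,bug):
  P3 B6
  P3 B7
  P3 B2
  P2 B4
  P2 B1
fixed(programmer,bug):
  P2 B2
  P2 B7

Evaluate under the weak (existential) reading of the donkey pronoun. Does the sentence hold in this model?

True

"it" takes "a bug" as antecedent — a donkey pronoun bound across the clause boundary.
Truth condition: for no (p,b) with found(p,b) does fixed(p,b) hold.
Restrictor pairs — does the scope hold? (P2,B1):fails  (P2,B4):fails  (P3,B2):fails  (P3,B6):fails  (P3,B7):fails
Scope holds for no restrictor pair, so the sentence is true.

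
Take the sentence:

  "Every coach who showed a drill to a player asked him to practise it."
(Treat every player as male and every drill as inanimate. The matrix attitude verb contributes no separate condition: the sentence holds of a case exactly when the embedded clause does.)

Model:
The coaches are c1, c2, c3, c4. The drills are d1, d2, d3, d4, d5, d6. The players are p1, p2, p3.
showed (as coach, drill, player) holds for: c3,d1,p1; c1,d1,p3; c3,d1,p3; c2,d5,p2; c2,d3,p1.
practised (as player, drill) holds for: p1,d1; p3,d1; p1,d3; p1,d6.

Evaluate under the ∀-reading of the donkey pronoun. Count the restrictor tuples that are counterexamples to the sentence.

1

"him" takes "a player" as antecedent and "it" takes "a drill"; both are donkey pronouns co-varying with the restrictor.
Strong reading: for every (c,d,p) with showed(c,d,p), practised(p,d).
Restrictor triples: (c1,d1,p3)→practised(p3,d1) ✓  (c2,d3,p1)→practised(p1,d3) ✓  (c2,d5,p2)→practised(p2,d5) ✗  (c3,d1,p1)→practised(p1,d1) ✓  (c3,d1,p3)→practised(p3,d1) ✓
Counterexamples (restrictor triples failing the scope): 1.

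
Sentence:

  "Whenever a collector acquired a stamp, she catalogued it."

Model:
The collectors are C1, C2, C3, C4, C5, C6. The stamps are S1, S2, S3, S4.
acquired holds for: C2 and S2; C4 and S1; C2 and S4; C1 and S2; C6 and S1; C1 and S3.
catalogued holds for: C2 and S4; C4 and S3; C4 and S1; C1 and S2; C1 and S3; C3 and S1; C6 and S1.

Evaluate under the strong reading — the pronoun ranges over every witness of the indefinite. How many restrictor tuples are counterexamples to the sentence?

"it" takes "a stamp" as antecedent — a donkey pronoun bound across the clause boundary.
Strong reading: for every (c,s) with acquired(c,s), catalogued(c,s).
Restrictor pairs: (C1,S2) ✓  (C1,S3) ✓  (C2,S2) ✗  (C2,S4) ✓  (C4,S1) ✓  (C6,S1) ✓
Counterexamples (restrictor pairs failing the scope): 1.

1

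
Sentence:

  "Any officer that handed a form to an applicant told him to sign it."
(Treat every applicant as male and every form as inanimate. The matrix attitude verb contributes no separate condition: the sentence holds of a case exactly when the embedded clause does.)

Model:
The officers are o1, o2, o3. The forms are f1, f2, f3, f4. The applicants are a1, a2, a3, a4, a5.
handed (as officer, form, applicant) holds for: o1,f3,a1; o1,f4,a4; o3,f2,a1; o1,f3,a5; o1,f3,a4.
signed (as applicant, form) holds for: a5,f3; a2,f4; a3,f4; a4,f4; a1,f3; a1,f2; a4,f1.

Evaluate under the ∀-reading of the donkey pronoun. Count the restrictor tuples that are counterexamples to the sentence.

"him" takes "an applicant" as antecedent and "it" takes "a form"; both are donkey pronouns co-varying with the restrictor.
Strong reading: for every (o,f,a) with handed(o,f,a), signed(a,f).
Restrictor triples: (o1,f3,a1)→signed(a1,f3) ✓  (o1,f3,a4)→signed(a4,f3) ✗  (o1,f3,a5)→signed(a5,f3) ✓  (o1,f4,a4)→signed(a4,f4) ✓  (o3,f2,a1)→signed(a1,f2) ✓
Counterexamples (restrictor triples failing the scope): 1.

1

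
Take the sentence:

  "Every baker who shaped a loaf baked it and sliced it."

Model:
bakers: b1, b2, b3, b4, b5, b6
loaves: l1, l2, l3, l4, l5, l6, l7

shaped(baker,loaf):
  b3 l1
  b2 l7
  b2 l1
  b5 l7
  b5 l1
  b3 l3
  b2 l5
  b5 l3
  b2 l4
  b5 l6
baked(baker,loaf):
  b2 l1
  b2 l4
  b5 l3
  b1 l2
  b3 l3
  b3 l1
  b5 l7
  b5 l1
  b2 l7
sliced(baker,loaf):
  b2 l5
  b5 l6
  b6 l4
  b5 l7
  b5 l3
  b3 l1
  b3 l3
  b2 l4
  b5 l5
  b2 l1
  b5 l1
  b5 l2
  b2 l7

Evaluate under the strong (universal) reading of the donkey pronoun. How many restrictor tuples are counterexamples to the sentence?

"it" takes "a loaf" as antecedent — a donkey pronoun bound across the clause boundary.
Strong reading: for every (b,l) with shaped(b,l), baked(b,l) ∧ sliced(b,l).
Restrictor pairs: (b2,l1) ✓  (b2,l4) ✓  (b2,l5) ✗  (b2,l7) ✓  (b3,l1) ✓  (b3,l3) ✓  (b5,l1) ✓  (b5,l3) ✓  (b5,l6) ✗  (b5,l7) ✓
Counterexamples (restrictor pairs failing the scope): 2.

2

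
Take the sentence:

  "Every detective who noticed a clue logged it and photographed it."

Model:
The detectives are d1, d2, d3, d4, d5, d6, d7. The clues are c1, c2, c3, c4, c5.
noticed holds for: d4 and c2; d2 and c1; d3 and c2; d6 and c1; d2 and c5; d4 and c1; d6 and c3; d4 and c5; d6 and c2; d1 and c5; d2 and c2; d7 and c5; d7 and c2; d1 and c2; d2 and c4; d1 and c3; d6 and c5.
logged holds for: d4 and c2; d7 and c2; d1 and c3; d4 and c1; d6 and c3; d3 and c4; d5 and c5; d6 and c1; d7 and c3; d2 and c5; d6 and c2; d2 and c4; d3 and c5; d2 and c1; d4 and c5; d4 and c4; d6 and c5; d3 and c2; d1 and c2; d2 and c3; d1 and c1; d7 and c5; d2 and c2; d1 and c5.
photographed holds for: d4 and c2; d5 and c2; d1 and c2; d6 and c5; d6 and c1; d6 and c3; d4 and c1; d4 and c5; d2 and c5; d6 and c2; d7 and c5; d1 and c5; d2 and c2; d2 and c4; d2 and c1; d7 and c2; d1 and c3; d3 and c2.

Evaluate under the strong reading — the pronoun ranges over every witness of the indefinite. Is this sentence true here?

True

"it" takes "a clue" as antecedent — a donkey pronoun bound across the clause boundary.
Strong reading: for every (d,c) with noticed(d,c), logged(d,c) ∧ photographed(d,c).
Restrictor pairs: (d1,c2) ✓  (d1,c3) ✓  (d1,c5) ✓  (d2,c1) ✓  (d2,c2) ✓  (d2,c4) ✓  (d2,c5) ✓  (d3,c2) ✓  (d4,c1) ✓  (d4,c2) ✓  (d4,c5) ✓  (d6,c1) ✓  (d6,c2) ✓  (d6,c3) ✓  (d6,c5) ✓  (d7,c2) ✓  (d7,c5) ✓
Every restrictor pair satisfies the scope.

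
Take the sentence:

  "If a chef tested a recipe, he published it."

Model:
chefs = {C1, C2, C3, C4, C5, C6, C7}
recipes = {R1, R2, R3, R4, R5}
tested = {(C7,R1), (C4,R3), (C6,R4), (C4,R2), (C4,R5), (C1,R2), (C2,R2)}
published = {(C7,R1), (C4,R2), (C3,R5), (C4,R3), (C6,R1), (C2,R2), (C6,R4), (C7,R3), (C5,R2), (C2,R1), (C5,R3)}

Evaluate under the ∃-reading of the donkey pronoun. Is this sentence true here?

False

"it" takes "a recipe" as antecedent — a donkey pronoun bound across the clause boundary.
Weak reading: every chef c with some tested-recipe has at least one tested-recipe r such that published(c,r).
Per chef: C1:✗  C2:✓  C4:✓  C6:✓  C7:✓
C1 has no witness among its tested-recipes.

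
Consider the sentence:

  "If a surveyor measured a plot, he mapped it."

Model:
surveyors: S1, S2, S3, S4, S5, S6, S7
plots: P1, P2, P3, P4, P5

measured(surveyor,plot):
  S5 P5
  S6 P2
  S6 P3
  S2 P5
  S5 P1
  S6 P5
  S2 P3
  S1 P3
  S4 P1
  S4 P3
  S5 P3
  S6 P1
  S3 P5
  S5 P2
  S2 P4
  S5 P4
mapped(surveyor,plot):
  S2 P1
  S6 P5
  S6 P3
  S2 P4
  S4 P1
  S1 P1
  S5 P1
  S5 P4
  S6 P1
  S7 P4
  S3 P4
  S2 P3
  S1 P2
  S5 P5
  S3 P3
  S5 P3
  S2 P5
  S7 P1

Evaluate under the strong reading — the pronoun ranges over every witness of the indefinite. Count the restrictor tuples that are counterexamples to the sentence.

"it" takes "a plot" as antecedent — a donkey pronoun bound across the clause boundary.
Strong reading: for every (s,p) with measured(s,p), mapped(s,p).
Restrictor pairs: (S1,P3) ✗  (S2,P3) ✓  (S2,P4) ✓  (S2,P5) ✓  (S3,P5) ✗  (S4,P1) ✓  (S4,P3) ✗  (S5,P1) ✓  (S5,P2) ✗  (S5,P3) ✓  (S5,P4) ✓  (S5,P5) ✓  (S6,P1) ✓  (S6,P2) ✗  (S6,P3) ✓  (S6,P5) ✓
Counterexamples (restrictor pairs failing the scope): 5.

5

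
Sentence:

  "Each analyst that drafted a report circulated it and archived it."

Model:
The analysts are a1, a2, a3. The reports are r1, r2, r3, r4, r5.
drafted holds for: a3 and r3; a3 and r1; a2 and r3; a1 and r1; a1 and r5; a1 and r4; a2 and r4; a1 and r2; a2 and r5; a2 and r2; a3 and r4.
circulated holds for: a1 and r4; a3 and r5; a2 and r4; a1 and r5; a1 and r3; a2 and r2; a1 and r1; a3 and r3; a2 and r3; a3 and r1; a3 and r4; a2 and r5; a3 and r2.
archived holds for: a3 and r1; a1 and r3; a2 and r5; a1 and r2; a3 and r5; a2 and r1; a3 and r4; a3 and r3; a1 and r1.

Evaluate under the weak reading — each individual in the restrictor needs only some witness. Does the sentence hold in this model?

True

"it" takes "a report" as antecedent — a donkey pronoun bound across the clause boundary.
Weak reading: every analyst a with some drafted-report has at least one drafted-report r such that circulated(a,r) ∧ archived(a,r).
Per analyst: a1:✓  a2:✓  a3:✓
Every analyst in the restrictor has a witness.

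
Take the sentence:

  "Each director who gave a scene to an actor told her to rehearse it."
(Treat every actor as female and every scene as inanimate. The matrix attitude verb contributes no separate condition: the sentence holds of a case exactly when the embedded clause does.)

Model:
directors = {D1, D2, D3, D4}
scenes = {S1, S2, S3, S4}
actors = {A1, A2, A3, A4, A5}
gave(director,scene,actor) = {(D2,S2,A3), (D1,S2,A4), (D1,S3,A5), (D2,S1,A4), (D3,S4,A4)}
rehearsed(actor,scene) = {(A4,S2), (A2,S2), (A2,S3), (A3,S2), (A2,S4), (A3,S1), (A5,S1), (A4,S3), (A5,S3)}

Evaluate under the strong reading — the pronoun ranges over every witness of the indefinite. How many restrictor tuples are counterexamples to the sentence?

2

"her" takes "an actor" as antecedent and "it" takes "a scene"; both are donkey pronouns co-varying with the restrictor.
Strong reading: for every (d,s,a) with gave(d,s,a), rehearsed(a,s).
Restrictor triples: (D1,S2,A4)→rehearsed(A4,S2) ✓  (D1,S3,A5)→rehearsed(A5,S3) ✓  (D2,S1,A4)→rehearsed(A4,S1) ✗  (D2,S2,A3)→rehearsed(A3,S2) ✓  (D3,S4,A4)→rehearsed(A4,S4) ✗
Counterexamples (restrictor triples failing the scope): 2.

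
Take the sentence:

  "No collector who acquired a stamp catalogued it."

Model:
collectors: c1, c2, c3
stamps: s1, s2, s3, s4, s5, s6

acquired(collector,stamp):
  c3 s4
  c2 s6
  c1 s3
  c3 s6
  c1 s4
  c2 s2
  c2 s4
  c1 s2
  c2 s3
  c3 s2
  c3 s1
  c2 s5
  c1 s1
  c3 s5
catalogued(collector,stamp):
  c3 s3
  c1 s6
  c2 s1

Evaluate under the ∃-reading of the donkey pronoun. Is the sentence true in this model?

"it" takes "a stamp" as antecedent — a donkey pronoun bound across the clause boundary.
Truth condition: for no (c,s) with acquired(c,s) does catalogued(c,s) hold.
Restrictor pairs — does the scope hold? (c1,s1):fails  (c1,s2):fails  (c1,s3):fails  (c1,s4):fails  (c2,s2):fails  (c2,s3):fails  (c2,s4):fails  (c2,s5):fails  (c2,s6):fails  (c3,s1):fails  (c3,s2):fails  (c3,s4):fails  (c3,s5):fails  (c3,s6):fails
Scope holds for no restrictor pair, so the sentence is true.

True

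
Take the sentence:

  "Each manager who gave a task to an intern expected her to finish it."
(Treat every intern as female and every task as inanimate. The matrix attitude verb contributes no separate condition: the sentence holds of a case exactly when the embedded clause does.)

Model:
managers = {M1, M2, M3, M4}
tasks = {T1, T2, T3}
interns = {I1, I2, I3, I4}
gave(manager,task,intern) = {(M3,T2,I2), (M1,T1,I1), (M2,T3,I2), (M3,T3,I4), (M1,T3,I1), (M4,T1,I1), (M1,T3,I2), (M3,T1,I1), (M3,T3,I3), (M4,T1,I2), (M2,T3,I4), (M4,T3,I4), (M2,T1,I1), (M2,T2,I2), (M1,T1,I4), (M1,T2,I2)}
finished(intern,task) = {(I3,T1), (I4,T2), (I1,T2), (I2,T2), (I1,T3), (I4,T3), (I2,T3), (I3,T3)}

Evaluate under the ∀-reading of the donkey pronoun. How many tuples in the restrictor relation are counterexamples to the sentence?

"her" takes "an intern" as antecedent and "it" takes "a task"; both are donkey pronouns co-varying with the restrictor.
Strong reading: for every (m,t,i) with gave(m,t,i), finished(i,t).
Restrictor triples: (M1,T1,I1)→finished(I1,T1) ✗  (M1,T1,I4)→finished(I4,T1) ✗  (M1,T2,I2)→finished(I2,T2) ✓  (M1,T3,I1)→finished(I1,T3) ✓  (M1,T3,I2)→finished(I2,T3) ✓  (M2,T1,I1)→finished(I1,T1) ✗  (M2,T2,I2)→finished(I2,T2) ✓  (M2,T3,I2)→finished(I2,T3) ✓  (M2,T3,I4)→finished(I4,T3) ✓  (M3,T1,I1)→finished(I1,T1) ✗  (M3,T2,I2)→finished(I2,T2) ✓  (M3,T3,I3)→finished(I3,T3) ✓  (M3,T3,I4)→finished(I4,T3) ✓  (M4,T1,I1)→finished(I1,T1) ✗  (M4,T1,I2)→finished(I2,T1) ✗  (M4,T3,I4)→finished(I4,T3) ✓
Counterexamples (restrictor triples failing the scope): 6.

6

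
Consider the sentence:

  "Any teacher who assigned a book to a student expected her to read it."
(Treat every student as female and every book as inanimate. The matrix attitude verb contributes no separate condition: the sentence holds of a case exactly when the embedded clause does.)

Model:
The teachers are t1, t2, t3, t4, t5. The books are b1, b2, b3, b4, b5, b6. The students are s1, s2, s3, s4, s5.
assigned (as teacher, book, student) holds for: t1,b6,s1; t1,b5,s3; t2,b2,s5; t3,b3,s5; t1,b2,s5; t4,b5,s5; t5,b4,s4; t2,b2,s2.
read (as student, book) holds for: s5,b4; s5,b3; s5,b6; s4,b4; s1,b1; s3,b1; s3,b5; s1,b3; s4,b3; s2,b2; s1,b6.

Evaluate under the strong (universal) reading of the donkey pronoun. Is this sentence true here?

"her" takes "a student" as antecedent and "it" takes "a book"; both are donkey pronouns co-varying with the restrictor.
Strong reading: for every (t,b,s) with assigned(t,b,s), read(s,b).
Restrictor triples: (t1,b2,s5)→read(s5,b2) ✗  (t1,b5,s3)→read(s3,b5) ✓  (t1,b6,s1)→read(s1,b6) ✓  (t2,b2,s2)→read(s2,b2) ✓  (t2,b2,s5)→read(s5,b2) ✗  (t3,b3,s5)→read(s5,b3) ✓  (t4,b5,s5)→read(s5,b5) ✗  (t5,b4,s4)→read(s4,b4) ✓
Counterexample: (t1,b2,s5) — read(s5,b2) does not hold.

False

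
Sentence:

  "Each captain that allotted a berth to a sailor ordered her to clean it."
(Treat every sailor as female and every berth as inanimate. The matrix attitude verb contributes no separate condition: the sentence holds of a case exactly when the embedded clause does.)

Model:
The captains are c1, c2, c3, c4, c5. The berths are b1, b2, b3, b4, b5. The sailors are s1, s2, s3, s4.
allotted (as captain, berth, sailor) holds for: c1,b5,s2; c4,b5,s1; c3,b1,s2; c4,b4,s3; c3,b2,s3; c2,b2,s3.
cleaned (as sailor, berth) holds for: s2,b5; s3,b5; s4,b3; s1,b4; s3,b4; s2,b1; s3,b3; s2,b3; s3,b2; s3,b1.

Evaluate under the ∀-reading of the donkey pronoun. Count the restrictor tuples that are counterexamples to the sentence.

"her" takes "a sailor" as antecedent and "it" takes "a berth"; both are donkey pronouns co-varying with the restrictor.
Strong reading: for every (c,b,s) with allotted(c,b,s), cleaned(s,b).
Restrictor triples: (c1,b5,s2)→cleaned(s2,b5) ✓  (c2,b2,s3)→cleaned(s3,b2) ✓  (c3,b1,s2)→cleaned(s2,b1) ✓  (c3,b2,s3)→cleaned(s3,b2) ✓  (c4,b4,s3)→cleaned(s3,b4) ✓  (c4,b5,s1)→cleaned(s1,b5) ✗
Counterexamples (restrictor triples failing the scope): 1.

1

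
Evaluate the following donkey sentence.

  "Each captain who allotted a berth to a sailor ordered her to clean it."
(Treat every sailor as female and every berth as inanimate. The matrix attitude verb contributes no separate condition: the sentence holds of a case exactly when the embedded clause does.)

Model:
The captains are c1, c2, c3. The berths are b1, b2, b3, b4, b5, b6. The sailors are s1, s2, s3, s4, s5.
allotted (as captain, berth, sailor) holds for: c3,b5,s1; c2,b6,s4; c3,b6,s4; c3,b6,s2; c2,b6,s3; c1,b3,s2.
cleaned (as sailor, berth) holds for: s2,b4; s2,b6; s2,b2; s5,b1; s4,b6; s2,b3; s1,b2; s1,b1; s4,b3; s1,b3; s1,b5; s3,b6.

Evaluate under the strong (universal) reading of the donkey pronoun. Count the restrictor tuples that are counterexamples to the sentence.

0

"her" takes "a sailor" as antecedent and "it" takes "a berth"; both are donkey pronouns co-varying with the restrictor.
Strong reading: for every (c,b,s) with allotted(c,b,s), cleaned(s,b).
Restrictor triples: (c1,b3,s2)→cleaned(s2,b3) ✓  (c2,b6,s3)→cleaned(s3,b6) ✓  (c2,b6,s4)→cleaned(s4,b6) ✓  (c3,b5,s1)→cleaned(s1,b5) ✓  (c3,b6,s2)→cleaned(s2,b6) ✓  (c3,b6,s4)→cleaned(s4,b6) ✓
Counterexamples (restrictor triples failing the scope): 0.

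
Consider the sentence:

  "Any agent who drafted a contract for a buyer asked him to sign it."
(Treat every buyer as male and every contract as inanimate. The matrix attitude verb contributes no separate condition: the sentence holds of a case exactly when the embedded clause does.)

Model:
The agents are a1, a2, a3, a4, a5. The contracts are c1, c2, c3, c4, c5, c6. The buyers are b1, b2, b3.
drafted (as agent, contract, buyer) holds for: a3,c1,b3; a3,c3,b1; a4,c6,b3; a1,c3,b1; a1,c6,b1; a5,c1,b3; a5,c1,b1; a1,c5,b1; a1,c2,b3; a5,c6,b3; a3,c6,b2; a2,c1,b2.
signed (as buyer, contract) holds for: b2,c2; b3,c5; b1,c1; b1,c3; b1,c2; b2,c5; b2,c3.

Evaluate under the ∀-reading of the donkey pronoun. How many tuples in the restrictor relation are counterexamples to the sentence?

9

"him" takes "a buyer" as antecedent and "it" takes "a contract"; both are donkey pronouns co-varying with the restrictor.
Strong reading: for every (a,c,b) with drafted(a,c,b), signed(b,c).
Restrictor triples: (a1,c2,b3)→signed(b3,c2) ✗  (a1,c3,b1)→signed(b1,c3) ✓  (a1,c5,b1)→signed(b1,c5) ✗  (a1,c6,b1)→signed(b1,c6) ✗  (a2,c1,b2)→signed(b2,c1) ✗  (a3,c1,b3)→signed(b3,c1) ✗  (a3,c3,b1)→signed(b1,c3) ✓  (a3,c6,b2)→signed(b2,c6) ✗  (a4,c6,b3)→signed(b3,c6) ✗  (a5,c1,b1)→signed(b1,c1) ✓  (a5,c1,b3)→signed(b3,c1) ✗  (a5,c6,b3)→signed(b3,c6) ✗
Counterexamples (restrictor triples failing the scope): 9.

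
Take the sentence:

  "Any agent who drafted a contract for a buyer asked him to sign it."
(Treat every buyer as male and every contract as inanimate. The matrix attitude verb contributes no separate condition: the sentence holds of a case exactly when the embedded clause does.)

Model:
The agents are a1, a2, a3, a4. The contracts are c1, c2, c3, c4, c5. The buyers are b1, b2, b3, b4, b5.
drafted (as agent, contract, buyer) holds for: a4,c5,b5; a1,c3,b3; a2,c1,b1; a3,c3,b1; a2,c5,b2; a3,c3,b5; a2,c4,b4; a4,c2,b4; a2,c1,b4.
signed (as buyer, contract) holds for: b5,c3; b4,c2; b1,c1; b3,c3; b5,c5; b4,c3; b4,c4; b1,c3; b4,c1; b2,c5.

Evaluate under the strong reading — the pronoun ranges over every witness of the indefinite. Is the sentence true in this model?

"him" takes "a buyer" as antecedent and "it" takes "a contract"; both are donkey pronouns co-varying with the restrictor.
Strong reading: for every (a,c,b) with drafted(a,c,b), signed(b,c).
Restrictor triples: (a1,c3,b3)→signed(b3,c3) ✓  (a2,c1,b1)→signed(b1,c1) ✓  (a2,c1,b4)→signed(b4,c1) ✓  (a2,c4,b4)→signed(b4,c4) ✓  (a2,c5,b2)→signed(b2,c5) ✓  (a3,c3,b1)→signed(b1,c3) ✓  (a3,c3,b5)→signed(b5,c3) ✓  (a4,c2,b4)→signed(b4,c2) ✓  (a4,c5,b5)→signed(b5,c5) ✓
Every restrictor triple satisfies the scope.

True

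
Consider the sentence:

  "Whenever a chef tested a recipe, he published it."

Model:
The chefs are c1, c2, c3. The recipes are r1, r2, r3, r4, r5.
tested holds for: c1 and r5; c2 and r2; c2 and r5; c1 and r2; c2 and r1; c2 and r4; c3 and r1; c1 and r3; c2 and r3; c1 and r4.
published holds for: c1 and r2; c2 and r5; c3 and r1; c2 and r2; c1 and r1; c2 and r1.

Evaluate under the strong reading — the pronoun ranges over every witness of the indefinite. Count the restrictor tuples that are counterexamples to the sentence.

"it" takes "a recipe" as antecedent — a donkey pronoun bound across the clause boundary.
Strong reading: for every (c,r) with tested(c,r), published(c,r).
Restrictor pairs: (c1,r2) ✓  (c1,r3) ✗  (c1,r4) ✗  (c1,r5) ✗  (c2,r1) ✓  (c2,r2) ✓  (c2,r3) ✗  (c2,r4) ✗  (c2,r5) ✓  (c3,r1) ✓
Counterexamples (restrictor pairs failing the scope): 5.

5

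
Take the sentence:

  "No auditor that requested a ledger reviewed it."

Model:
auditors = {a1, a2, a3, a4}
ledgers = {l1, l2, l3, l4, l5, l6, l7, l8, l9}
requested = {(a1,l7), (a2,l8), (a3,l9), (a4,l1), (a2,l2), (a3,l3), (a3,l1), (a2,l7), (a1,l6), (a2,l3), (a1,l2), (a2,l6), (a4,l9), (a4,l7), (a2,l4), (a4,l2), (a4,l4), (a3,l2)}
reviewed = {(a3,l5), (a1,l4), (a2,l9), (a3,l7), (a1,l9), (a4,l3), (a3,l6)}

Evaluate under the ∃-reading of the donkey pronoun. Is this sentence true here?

"it" takes "a ledger" as antecedent — a donkey pronoun bound across the clause boundary.
Truth condition: for no (a,l) with requested(a,l) does reviewed(a,l) hold.
Restrictor pairs — does the scope hold? (a1,l2):fails  (a1,l6):fails  (a1,l7):fails  (a2,l2):fails  (a2,l3):fails  (a2,l4):fails  (a2,l6):fails  (a2,l7):fails  (a2,l8):fails  (a3,l1):fails  (a3,l2):fails  (a3,l3):fails  (a3,l9):fails  (a4,l1):fails  (a4,l2):fails  (a4,l4):fails  (a4,l7):fails  (a4,l9):fails
Scope holds for no restrictor pair, so the sentence is true.

True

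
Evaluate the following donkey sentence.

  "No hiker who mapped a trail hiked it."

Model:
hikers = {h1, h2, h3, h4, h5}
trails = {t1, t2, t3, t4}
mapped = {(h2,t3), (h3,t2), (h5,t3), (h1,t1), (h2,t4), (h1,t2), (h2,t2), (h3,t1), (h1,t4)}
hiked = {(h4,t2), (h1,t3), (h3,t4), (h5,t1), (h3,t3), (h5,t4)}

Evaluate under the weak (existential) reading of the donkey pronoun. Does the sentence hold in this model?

"it" takes "a trail" as antecedent — a donkey pronoun bound across the clause boundary.
Truth condition: for no (h,t) with mapped(h,t) does hiked(h,t) hold.
Restrictor pairs — does the scope hold? (h1,t1):fails  (h1,t2):fails  (h1,t4):fails  (h2,t2):fails  (h2,t3):fails  (h2,t4):fails  (h3,t1):fails  (h3,t2):fails  (h5,t3):fails
Scope holds for no restrictor pair, so the sentence is true.

True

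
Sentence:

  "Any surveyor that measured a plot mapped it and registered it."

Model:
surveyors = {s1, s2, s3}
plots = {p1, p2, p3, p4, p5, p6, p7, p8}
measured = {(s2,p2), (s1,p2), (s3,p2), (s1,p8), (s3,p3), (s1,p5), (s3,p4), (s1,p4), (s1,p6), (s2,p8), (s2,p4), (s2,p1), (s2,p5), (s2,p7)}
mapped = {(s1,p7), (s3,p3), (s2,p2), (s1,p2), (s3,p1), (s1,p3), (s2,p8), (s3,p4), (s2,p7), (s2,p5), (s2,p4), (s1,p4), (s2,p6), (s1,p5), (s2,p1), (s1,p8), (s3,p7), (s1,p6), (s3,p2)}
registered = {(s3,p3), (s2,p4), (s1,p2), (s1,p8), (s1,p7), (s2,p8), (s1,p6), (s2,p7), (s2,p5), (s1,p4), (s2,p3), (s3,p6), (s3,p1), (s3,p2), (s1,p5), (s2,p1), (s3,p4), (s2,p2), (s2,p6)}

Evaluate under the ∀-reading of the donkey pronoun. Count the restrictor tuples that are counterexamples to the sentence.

0

"it" takes "a plot" as antecedent — a donkey pronoun bound across the clause boundary.
Strong reading: for every (s,p) with measured(s,p), mapped(s,p) ∧ registered(s,p).
Restrictor pairs: (s1,p2) ✓  (s1,p4) ✓  (s1,p5) ✓  (s1,p6) ✓  (s1,p8) ✓  (s2,p1) ✓  (s2,p2) ✓  (s2,p4) ✓  (s2,p5) ✓  (s2,p7) ✓  (s2,p8) ✓  (s3,p2) ✓  (s3,p3) ✓  (s3,p4) ✓
Counterexamples (restrictor pairs failing the scope): 0.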